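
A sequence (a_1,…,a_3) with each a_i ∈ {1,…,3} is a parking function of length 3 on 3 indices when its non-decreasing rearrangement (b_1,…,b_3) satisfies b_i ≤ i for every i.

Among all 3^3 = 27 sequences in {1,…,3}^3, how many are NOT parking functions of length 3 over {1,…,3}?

#PF = (3−3+1)·(3+1)^(3−1) = 1 · 16 = 16 (Pollak)
E.g. (3,3,2) → sorted (2,3,3): b_1=2>1, not a PF.
Total 27; non-PF = 27−16 = 11

11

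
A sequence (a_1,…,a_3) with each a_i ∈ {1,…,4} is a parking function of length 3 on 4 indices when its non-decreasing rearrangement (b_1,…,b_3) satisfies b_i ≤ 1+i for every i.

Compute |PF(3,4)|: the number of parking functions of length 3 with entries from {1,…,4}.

50

#PF = (4+1−3)·(4+1)^{3−1} = 2 · 25 = 50 (Konheim–Weiss)
Check (4,2,2) → sorted (2,2,4): b_i ≤ 1+i ∀i, a PF.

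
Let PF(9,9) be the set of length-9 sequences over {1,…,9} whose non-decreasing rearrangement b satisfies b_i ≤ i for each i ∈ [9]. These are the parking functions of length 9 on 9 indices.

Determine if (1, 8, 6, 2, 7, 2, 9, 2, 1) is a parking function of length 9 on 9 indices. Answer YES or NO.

Rearranged: b = (1, 1, 2, 2, 2, 6, 7, 8, 9).
  b_1=1 ≤ 1
  b_2=1 ≤ 2
  b_3=2 ≤ 3
  b_4=2 ≤ 4
  b_5=2 ≤ 5
  b_6=6 ≤ 6
  b_7=7 ≤ 7
  b_8=8 ≤ 8
  b_9=9 ≤ 9
All bounds hold ⇒ YES

YES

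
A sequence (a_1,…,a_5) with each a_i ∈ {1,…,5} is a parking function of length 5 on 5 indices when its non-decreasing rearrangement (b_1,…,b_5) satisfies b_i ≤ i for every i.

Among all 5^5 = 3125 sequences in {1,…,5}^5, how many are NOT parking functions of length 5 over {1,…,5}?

|PF(5,5)| = 1·6^4 = 1·1296 = 1296
Check (5,5,4,2,5) → sorted (2,4,5,5,5): b_1=2>1, not a PF.
So 3125 − 1296 = 1829 fail.

1829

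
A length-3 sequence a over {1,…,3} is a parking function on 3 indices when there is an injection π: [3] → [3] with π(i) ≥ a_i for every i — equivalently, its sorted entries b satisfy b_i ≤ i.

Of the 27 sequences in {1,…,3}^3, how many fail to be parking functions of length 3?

11

Count = (3−3+1)·(3+1)^(3−1) = 1·16 = 16 [KW]
One tuple (3,2,3) → sorted (2,3,3): b_1=2>1, not a PF.
Total 27; non-PF = 27−16 = 11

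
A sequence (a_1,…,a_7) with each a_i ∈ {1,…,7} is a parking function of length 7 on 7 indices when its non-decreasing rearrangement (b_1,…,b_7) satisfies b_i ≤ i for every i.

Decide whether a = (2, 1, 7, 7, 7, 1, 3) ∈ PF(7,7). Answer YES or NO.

Rearranged: b = (1, 1, 2, 3, 7, 7, 7).
  b_1=1 ≤ 1
  b_2=1 ≤ 2
  b_3=2 ≤ 3
  b_4=3 ≤ 4
  b_5=7 > 5
  fails at i=5 ⇒ NO

NO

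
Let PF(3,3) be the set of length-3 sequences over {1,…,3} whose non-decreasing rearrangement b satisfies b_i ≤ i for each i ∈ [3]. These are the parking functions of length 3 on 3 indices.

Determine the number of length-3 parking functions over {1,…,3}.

Count = (3−3+1)·(3+1)^(3−1) = 1·16 = 16
E.g. (1,2,2) → sorted (1,2,2): b_i ≤ i ∀i, a PF.

16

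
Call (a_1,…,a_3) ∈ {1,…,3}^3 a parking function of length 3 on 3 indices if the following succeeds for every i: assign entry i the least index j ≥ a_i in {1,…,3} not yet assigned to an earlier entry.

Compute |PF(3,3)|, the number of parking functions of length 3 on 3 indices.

Count = (4−3)·4^(3−1) = 1 · 16 = 16 (Konheim–Weiss)
One tuple (1,1,1) → sorted (1,1,1): b_i ≤ i ∀i, a PF.

16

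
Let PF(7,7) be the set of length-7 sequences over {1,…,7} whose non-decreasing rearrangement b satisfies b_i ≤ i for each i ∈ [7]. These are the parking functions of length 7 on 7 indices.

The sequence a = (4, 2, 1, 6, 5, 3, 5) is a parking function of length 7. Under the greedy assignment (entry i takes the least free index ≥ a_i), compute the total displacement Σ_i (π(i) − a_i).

2

Σπ = 7·8/2 = 28 (π permutes [7]); Σa = 4+2+1+6+5+3+5 = 26; disp = 28−26 = 2.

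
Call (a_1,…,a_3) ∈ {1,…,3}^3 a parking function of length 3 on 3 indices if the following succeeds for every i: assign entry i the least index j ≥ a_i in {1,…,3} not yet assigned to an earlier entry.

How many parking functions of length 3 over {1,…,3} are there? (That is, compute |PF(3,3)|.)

|PF(3,3)| = 1·4^2 = 1×16 = 16 [KW]
E.g. (2,1,1) → sorted (1,1,2): b_i ≤ i ∀i, a PF.

16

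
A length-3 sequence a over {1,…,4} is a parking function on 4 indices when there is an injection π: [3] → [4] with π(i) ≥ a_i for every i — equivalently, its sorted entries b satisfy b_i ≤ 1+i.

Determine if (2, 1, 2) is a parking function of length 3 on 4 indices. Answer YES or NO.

Sorted: b = (1, 2, 2).
  b_1=1 ≤ 2
  b_2=2 ≤ 3
  b_3=2 ≤ 4
All bounds hold ⇒ YES

YES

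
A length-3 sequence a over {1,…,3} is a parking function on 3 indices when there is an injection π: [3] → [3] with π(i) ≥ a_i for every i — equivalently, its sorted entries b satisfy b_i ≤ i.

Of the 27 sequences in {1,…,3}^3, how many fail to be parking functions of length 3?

|PF(3,3)| = 1·4^2 = 1·16 = 16 (Pollak)
Example (2,3,3) → sorted (2,3,3): b_1=2>1, not a PF.
So 27 − 16 = 11 fail.

11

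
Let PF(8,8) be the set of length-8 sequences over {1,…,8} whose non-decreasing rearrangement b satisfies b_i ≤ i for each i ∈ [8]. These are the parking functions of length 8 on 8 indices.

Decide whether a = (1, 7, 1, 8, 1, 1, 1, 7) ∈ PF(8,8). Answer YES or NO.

NO

Order a: b = (1, 1, 1, 1, 1, 7, 7, 8).
  b_1=1 ≤ 1
  b_2=1 ≤ 2
  b_3=1 ≤ 3
  b_4=1 ≤ 4
  b_5=1 ≤ 5
  b_6=7 > 6
  fails at i=6 ⇒ NO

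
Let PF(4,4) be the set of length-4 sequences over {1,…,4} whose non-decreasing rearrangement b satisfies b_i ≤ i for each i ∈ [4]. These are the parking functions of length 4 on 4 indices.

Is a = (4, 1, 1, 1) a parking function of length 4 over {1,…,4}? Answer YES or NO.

YES

Sorted: b = (1, 1, 1, 4).
  b_1=1 ≤ 1
  b_2=1 ≤ 2
  b_3=1 ≤ 3
  b_4=4 ≤ 4
All bounds hold ⇒ YES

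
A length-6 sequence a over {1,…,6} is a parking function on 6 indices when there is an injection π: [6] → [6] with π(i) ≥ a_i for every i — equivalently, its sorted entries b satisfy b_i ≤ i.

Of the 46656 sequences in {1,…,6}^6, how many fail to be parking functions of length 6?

29849

|PF(6,6)| = (7−6)·7^(6−1) = 1 · 16807 = 16807 (Pollak)
One tuple (4,3,4,2,2,3) → sorted (2,2,3,3,4,4): b_1=2>1, not a PF.
So 46656 − 16807 = 29849 fail.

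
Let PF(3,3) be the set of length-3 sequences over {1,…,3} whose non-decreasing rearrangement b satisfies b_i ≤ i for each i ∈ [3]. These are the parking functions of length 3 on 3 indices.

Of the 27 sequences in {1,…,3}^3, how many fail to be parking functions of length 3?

|PF(3,3)| = (4−3)·4^(3−1) = 1·16 = 16
E.g. (3,2,3) → sorted (2,3,3): b_1=2>1, not a PF.
Total 27; non-PF = 27−16 = 11

11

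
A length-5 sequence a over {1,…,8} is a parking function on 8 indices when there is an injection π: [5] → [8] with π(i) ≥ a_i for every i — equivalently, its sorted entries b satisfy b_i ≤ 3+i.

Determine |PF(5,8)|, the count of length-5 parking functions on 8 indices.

26244

|PF(5,8)| = (8−5+1)·(8+1)^(5−1) = 4·6561 = 26244 [KW]
One tuple (1,5,8,6,7) → sorted (1,5,6,7,8): b_i ≤ 3+i ∀i, a PF.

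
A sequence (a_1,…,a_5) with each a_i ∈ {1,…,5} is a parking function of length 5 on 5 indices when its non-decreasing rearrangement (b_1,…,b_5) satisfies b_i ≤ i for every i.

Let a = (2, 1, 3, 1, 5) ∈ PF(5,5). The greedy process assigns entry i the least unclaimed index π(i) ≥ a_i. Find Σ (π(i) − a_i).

3

Σπ = 5·6/2 = 15 (π permutes [5]); Σa = 2+1+3+1+5 = 12; disp = 15−12 = 3.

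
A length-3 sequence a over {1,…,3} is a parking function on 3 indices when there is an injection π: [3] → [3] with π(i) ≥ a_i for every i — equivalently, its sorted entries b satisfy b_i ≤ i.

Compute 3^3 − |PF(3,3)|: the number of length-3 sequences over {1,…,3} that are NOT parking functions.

#PF = 1·4^2 = 1×16 = 16 [KW]
Check (3,1,3) → sorted (1,3,3): b_2=3>2, not a PF.
So 27 − 16 = 11 fail.

11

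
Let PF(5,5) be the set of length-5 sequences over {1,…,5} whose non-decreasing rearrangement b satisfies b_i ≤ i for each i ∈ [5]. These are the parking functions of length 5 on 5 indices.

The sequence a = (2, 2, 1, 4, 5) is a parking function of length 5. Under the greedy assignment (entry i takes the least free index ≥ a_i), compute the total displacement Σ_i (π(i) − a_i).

1

Σπ = 15 ({1..5} each once); Σa = 2+2+1+4+5 = 14; disp = 15−14 = 1.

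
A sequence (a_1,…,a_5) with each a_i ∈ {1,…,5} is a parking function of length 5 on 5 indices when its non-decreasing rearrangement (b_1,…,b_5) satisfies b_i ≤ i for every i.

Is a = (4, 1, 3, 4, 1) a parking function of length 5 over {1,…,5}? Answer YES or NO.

YES

Sorted: b = (1, 1, 3, 4, 4).
  b_1=1 ≤ 1
  b_2=1 ≤ 2
  b_3=3 ≤ 3
  b_4=4 ≤ 4
  b_5=4 ≤ 5
All bounds hold ⇒ YES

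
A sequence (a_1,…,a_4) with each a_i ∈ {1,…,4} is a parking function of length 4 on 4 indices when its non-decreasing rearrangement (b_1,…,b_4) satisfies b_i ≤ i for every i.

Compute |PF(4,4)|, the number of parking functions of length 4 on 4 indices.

125

#PF = (4+1−4)·(4+1)^{4−1} = 1 · 125 = 125 (Pollak)
Check (1,2,1,1) → sorted (1,1,1,2): b_i ≤ i ∀i, a PF.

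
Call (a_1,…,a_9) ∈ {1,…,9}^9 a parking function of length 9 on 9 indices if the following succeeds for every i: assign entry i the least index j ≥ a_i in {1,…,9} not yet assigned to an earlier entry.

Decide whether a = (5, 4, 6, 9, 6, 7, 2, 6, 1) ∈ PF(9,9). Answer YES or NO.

Order a: b = (1, 2, 4, 5, 6, 6, 6, 7, 9).
  b_1=1 ≤ 1
  b_2=2 ≤ 2
  b_3=4 > 3
  fails at i=3 ⇒ NO

NO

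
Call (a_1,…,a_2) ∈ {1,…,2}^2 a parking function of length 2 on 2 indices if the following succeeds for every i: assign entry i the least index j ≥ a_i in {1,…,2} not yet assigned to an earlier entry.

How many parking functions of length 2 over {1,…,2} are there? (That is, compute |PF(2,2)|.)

|PF(2,2)| = (2−2+1)·(2+1)^(2−1) = 1 · 3 = 3 (Pollak)
Example (1,2) → sorted (1,2): b_i ≤ i ∀i, a PF.

3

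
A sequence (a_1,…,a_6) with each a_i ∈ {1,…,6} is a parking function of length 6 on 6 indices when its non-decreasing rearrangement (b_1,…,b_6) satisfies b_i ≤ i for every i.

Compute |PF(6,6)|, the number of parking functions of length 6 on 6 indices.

|PF| = (6−6+1)·(6+1)^(6−1) = 1 · 16807 = 16807
Example (6,1,2,2,4,3) → sorted (1,2,2,3,4,6): b_i ≤ i ∀i, a PF.

16807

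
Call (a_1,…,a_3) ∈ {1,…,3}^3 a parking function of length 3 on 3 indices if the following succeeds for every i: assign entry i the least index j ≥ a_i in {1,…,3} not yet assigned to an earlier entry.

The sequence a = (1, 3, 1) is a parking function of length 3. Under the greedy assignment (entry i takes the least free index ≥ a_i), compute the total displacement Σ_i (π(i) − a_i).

Σπ(i) = 1+…+3 = 6; Σa = 1+3+1 = 5; disp = 6−5 = 1.

1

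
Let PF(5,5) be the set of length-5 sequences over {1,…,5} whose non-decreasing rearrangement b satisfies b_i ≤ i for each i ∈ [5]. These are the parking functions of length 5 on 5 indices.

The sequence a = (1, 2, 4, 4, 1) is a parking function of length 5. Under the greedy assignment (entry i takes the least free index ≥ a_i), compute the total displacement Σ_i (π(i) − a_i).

Σπ = 15 ({1..5} each once); Σa = 1+2+4+4+1 = 12; disp = 15−12 = 3.

3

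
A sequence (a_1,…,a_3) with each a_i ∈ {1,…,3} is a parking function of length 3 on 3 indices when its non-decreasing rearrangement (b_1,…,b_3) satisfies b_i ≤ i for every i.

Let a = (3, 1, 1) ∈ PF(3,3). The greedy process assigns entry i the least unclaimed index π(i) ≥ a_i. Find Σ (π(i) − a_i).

1

Σπ = 3·4/2 = 6 (π permutes [3]); Σa = 3+1+1 = 5; disp = 6−5 = 1.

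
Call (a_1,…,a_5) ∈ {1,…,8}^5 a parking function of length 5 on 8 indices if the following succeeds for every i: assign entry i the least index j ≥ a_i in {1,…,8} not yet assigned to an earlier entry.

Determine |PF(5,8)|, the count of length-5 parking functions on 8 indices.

26244

|PF(5,8)| = (8+1−5)·(8+1)^{5−1} = 4 · 6561 = 26244 (Konheim–Weiss)
E.g. (3,7,8,1,5) → sorted (1,3,5,7,8): b_i ≤ 3+i ∀i, a PF.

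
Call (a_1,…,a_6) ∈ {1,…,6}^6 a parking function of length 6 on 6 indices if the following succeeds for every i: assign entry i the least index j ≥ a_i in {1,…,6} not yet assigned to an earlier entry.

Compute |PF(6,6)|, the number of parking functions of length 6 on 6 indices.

16807

|PF| = (6−6+1)·(6+1)^(6−1) = 1·16807 = 16807 [KW]
Example (4,2,6,1,4,1) → sorted (1,1,2,4,4,6): b_i ≤ i ∀i, a PF.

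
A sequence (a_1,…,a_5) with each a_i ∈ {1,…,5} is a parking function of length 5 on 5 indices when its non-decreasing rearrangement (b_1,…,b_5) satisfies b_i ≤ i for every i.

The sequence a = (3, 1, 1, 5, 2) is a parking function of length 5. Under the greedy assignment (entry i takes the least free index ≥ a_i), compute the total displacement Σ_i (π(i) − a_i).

Σπ(i) = 1+…+5 = 15; Σa = 3+1+1+5+2 = 12; disp = 15−12 = 3.

3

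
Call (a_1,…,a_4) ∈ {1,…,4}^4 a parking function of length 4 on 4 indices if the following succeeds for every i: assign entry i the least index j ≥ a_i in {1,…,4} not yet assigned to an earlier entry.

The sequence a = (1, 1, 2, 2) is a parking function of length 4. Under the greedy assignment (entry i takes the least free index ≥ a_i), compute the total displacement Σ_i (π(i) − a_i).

4

Σπ = 10 ({1..4} each once); Σa = 1+1+2+2 = 6; disp = 10−6 = 4.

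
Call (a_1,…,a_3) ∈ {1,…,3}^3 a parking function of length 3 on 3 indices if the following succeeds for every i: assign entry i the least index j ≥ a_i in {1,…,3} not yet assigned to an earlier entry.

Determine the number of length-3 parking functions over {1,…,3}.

Count = (3−3+1)·(3+1)^(3−1) = 1×16 = 16 (Konheim–Weiss)
Example (2,1,3) → sorted (1,2,3): b_i ≤ i ∀i, a PF.

16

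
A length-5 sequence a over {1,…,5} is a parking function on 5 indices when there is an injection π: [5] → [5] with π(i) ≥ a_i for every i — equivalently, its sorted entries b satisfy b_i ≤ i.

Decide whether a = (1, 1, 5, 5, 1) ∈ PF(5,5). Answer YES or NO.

Order a: b = (1, 1, 1, 5, 5).
  b_1=1 ≤ 1
  b_2=1 ≤ 2
  b_3=1 ≤ 3
  b_4=5 > 4
  fails at i=4 ⇒ NO

NO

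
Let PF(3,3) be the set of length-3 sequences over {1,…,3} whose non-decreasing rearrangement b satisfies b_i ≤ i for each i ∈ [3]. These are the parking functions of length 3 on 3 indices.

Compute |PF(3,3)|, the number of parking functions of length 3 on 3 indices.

|PF(3,3)| = 1·4^2 = 1 · 16 = 16 (Konheim–Weiss)
E.g. (2,2,1) → sorted (1,2,2): b_i ≤ i ∀i, a PF.

16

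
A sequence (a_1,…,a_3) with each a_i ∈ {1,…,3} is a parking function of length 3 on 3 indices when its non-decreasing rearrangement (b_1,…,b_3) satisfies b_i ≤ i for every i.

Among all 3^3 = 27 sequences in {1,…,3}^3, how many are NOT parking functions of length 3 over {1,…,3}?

|PF| = (3+1−3)·(3+1)^{3−1} = 1×16 = 16 (Konheim–Weiss)
Check (3,3,1) → sorted (1,3,3): b_2=3>2, not a PF.
Total 27; non-PF = 27−16 = 11

11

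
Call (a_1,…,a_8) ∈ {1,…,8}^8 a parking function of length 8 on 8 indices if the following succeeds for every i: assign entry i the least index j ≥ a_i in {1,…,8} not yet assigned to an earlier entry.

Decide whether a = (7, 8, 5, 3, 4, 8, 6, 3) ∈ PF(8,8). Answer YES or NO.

Order a: b = (3, 3, 4, 5, 6, 7, 8, 8).
  b_1=3 > 1
  fails at i=1 ⇒ NO

NO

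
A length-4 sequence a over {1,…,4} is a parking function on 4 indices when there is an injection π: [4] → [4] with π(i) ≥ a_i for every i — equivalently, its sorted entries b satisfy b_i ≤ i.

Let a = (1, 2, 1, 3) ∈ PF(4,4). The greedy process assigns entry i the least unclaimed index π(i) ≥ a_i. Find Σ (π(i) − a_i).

3

Σπ = 4·5/2 = 10 (π permutes [4]); Σa = 1+2+1+3 = 7; disp = 10−7 = 3.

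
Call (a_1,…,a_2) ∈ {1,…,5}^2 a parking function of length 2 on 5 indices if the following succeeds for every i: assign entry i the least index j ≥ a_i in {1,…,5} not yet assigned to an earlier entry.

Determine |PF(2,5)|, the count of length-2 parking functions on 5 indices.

24

#PF = (5+1−2)·(5+1)^{2−1} = 4 · 6 = 24 (Pollak)
E.g. (1,3) → sorted (1,3): b_i ≤ 3+i ∀i, a PF.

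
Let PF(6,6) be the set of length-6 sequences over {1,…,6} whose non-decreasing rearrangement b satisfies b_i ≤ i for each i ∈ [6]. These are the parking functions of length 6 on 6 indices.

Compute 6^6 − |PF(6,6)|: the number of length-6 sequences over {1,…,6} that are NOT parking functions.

29849

Count = (6−6+1)·(6+1)^(6−1) = 1·16807 = 16807 (Konheim–Weiss)
E.g. (3,6,4,5,6,6) → sorted (3,4,5,6,6,6): b_1=3>1, not a PF.
So 46656 − 16807 = 29849 fail.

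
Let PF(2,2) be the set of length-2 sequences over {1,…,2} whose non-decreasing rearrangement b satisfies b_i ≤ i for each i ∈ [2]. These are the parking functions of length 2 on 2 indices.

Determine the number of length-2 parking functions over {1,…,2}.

3

|PF(2,2)| = (2−2+1)·(2+1)^(2−1) = 1·3 = 3 (Pollak)
E.g. (1,1) → sorted (1,1): b_i ≤ i ∀i, a PF.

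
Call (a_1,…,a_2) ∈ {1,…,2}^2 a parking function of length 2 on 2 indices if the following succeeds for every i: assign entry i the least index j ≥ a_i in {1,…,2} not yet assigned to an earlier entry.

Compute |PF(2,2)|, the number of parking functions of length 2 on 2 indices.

3

|PF(2,2)| = (2+1−2)·(2+1)^{2−1} = 1·3 = 3 (Konheim–Weiss)
One tuple (1,1) → sorted (1,1): b_i ≤ i ∀i, a PF.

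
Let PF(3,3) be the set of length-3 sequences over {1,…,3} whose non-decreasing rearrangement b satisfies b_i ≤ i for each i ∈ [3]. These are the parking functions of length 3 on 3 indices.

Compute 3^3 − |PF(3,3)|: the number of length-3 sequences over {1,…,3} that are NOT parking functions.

#PF = (4−3)·4^(3−1) = 1 · 16 = 16 [KW]
Example (3,3,3) → sorted (3,3,3): b_1=3>1, not a PF.
So 27 − 16 = 11 fail.

11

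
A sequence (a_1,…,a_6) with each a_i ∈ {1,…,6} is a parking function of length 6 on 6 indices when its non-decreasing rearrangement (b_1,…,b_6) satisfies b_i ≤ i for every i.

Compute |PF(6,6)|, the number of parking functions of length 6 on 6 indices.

16807

Count = (6+1−6)·(6+1)^{6−1} = 1·16807 = 16807
Example (5,2,4,2,1,5) → sorted (1,2,2,4,5,5): b_i ≤ i ∀i, a PF.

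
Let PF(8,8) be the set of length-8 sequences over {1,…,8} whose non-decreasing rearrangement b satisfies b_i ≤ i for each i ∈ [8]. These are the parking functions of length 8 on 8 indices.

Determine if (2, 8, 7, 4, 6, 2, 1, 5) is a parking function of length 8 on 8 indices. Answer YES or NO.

YES

Sorted: b = (1, 2, 2, 4, 5, 6, 7, 8).
  b_1=1 ≤ 1
  b_2=2 ≤ 2
  b_3=2 ≤ 3
  b_4=4 ≤ 4
  b_5=5 ≤ 5
  b_6=6 ≤ 6
  b_7=7 ≤ 7
  b_8=8 ≤ 8
All bounds hold ⇒ YES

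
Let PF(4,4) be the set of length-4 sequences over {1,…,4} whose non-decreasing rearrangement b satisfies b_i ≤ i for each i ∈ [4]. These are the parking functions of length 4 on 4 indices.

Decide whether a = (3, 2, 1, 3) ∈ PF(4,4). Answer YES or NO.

Rearranged: b = (1, 2, 3, 3).
  b_1=1 ≤ 1
  b_2=2 ≤ 2
  b_3=3 ≤ 3
  b_4=3 ≤ 4
All bounds hold ⇒ YES

YES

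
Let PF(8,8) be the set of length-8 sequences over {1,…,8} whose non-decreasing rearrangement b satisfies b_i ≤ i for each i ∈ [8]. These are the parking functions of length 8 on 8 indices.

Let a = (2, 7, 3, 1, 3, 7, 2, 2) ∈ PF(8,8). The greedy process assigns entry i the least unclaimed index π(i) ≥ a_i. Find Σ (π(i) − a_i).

Σπ = 36 ({1..8} each once); Σa = 2+7+3+1+3+7+2+2 = 27; disp = 36−27 = 9.

9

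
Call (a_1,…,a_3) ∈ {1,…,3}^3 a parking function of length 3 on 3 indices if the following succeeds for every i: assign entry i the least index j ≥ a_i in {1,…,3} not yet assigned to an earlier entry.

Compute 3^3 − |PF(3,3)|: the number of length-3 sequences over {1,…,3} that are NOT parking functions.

11

|PF(3,3)| = (3+1−3)·(3+1)^{3−1} = 1×16 = 16 [KW]
E.g. (3,3,3) → sorted (3,3,3): b_1=3>1, not a PF.
Total 27; non-PF = 27−16 = 11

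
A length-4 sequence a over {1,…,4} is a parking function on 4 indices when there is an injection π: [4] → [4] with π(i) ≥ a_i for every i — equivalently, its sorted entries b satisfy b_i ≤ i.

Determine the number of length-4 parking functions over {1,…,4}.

125

#PF = (4−4+1)·(4+1)^(4−1) = 1 · 125 = 125 (Konheim–Weiss)
E.g. (2,2,1,3) → sorted (1,2,2,3): b_i ≤ i ∀i, a PF.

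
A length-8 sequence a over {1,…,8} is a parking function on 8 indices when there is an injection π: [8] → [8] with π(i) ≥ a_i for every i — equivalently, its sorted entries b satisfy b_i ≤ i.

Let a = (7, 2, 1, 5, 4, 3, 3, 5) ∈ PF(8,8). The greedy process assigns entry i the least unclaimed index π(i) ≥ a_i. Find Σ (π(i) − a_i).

6

Σπ = 8·9/2 = 36 (π permutes [8]); Σa = 7+2+1+5+4+3+3+5 = 30; disp = 36−30 = 6.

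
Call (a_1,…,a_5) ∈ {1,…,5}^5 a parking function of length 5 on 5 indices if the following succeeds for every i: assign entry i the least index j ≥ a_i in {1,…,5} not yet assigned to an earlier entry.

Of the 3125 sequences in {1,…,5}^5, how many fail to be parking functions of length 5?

|PF| = 1·6^4 = 1 · 1296 = 1296 (Pollak)
Check (5,3,3,4,3) → sorted (3,3,3,4,5): b_1=3>1, not a PF.
5^5 − 1296 = 3125 − 1296 = 1829

1829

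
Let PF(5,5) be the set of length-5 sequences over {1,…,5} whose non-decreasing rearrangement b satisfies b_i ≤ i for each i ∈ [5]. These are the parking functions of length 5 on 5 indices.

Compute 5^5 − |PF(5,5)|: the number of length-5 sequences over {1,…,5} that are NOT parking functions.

#PF = (6−5)·6^(5−1) = 1 · 1296 = 1296 [KW]
Check (4,5,4,3,4) → sorted (3,4,4,4,5): b_1=3>1, not a PF.
So 3125 − 1296 = 1829 fail.

1829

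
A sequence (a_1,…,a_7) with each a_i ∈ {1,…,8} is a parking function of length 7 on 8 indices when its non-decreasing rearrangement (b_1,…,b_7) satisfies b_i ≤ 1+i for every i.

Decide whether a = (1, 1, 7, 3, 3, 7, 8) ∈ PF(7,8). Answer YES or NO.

Order a: b = (1, 1, 3, 3, 7, 7, 8).
  b_1=1 ≤ 2
  b_2=1 ≤ 3
  b_3=3 ≤ 4
  b_4=3 ≤ 5
  b_5=7 > 6
  fails at i=5 ⇒ NO

NO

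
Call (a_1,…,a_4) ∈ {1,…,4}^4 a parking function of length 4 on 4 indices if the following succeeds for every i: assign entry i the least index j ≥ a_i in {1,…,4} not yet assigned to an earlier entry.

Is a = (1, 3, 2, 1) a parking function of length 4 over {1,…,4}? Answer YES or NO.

Sorted: b = (1, 1, 2, 3).
  b_1=1 ≤ 1
  b_2=1 ≤ 2
  b_3=2 ≤ 3
  b_4=3 ≤ 4
All bounds hold ⇒ YES

YES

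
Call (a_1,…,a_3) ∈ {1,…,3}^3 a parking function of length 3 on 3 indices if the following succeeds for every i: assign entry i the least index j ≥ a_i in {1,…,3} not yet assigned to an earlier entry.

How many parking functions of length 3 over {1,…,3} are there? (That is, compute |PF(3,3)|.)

|PF| = 1·4^2 = 1·16 = 16 [KW]
Check (1,2,3) → sorted (1,2,3): b_i ≤ i ∀i, a PF.

16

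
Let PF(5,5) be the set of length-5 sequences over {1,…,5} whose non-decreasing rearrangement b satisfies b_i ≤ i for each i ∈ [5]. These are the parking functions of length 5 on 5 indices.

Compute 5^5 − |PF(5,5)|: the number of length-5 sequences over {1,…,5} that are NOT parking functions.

1829

|PF| = (5+1−5)·(5+1)^{5−1} = 1·1296 = 1296 [KW]
Example (2,4,3,3,4) → sorted (2,3,3,4,4): b_1=2>1, not a PF.
So 3125 − 1296 = 1829 fail.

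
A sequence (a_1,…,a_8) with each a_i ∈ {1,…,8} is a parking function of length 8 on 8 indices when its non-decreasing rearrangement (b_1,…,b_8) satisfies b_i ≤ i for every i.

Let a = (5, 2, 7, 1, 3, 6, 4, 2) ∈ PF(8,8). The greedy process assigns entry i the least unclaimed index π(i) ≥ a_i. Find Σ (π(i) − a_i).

Σπ = 36 ({1..8} each once); Σa = 5+2+7+1+3+6+4+2 = 30; disp = 36−30 = 6.

6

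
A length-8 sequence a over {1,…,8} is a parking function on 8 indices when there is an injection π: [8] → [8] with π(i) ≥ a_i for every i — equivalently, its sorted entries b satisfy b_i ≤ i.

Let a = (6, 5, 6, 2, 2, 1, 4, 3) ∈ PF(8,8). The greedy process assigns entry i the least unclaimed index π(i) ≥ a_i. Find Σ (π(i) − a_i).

7

Σπ = 36 ({1..8} each once); Σa = 6+5+6+2+2+1+4+3 = 29; disp = 36−29 = 7.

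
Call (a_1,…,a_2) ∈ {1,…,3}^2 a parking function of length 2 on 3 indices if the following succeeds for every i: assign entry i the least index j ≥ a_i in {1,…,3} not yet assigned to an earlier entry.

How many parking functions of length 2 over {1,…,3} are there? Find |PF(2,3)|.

#PF = (3−2+1)·(3+1)^(2−1) = 2×4 = 8 (Konheim–Weiss)
Example (3,1) → sorted (1,3): b_i ≤ 1+i ∀i, a PF.

8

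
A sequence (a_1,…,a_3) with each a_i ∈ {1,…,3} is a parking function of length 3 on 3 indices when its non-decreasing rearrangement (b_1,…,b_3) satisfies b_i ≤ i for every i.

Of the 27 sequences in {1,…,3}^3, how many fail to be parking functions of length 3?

|PF(3,3)| = (4−3)·4^(3−1) = 1·16 = 16 (Pollak)
Check (3,3,3) → sorted (3,3,3): b_1=3>1, not a PF.
3^3 − 16 = 27 − 16 = 11

11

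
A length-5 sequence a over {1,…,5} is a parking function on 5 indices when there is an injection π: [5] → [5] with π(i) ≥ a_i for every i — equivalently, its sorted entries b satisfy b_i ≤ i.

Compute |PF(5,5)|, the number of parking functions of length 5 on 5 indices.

#PF = (5−5+1)·(5+1)^(5−1) = 1·1296 = 1296
Check (1,2,3,3,5) → sorted (1,2,3,3,5): b_i ≤ i ∀i, a PF.

1296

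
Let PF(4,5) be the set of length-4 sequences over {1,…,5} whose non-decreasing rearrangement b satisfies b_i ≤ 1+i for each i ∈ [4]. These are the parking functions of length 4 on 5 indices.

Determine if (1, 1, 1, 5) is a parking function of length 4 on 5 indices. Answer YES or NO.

YES

Sorted: b = (1, 1, 1, 5).
  b_1=1 ≤ 2
  b_2=1 ≤ 3
  b_3=1 ≤ 4
  b_4=5 ≤ 5
All bounds hold ⇒ YES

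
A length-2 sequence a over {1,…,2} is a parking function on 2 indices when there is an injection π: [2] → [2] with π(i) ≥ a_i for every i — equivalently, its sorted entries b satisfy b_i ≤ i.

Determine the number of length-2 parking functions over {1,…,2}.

Count = 1·3^1 = 1·3 = 3
Check (2,1) → sorted (1,2): b_i ≤ i ∀i, a PF.

3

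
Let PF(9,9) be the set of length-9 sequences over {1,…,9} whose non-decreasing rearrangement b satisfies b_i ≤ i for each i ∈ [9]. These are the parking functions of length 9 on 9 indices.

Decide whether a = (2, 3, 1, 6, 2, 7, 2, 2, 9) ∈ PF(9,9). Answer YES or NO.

YES

Sorted: b = (1, 2, 2, 2, 2, 3, 6, 7, 9).
  b_1=1 ≤ 1
  b_2=2 ≤ 2
  b_3=2 ≤ 3
  b_4=2 ≤ 4
  b_5=2 ≤ 5
  b_6=3 ≤ 6
  b_7=6 ≤ 7
  b_8=7 ≤ 8
  b_9=9 ≤ 9
All bounds hold ⇒ YES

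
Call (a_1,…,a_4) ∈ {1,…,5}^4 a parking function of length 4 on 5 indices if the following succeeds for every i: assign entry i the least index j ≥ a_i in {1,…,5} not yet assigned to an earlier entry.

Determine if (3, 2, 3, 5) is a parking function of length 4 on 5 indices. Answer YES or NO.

Sorted: b = (2, 3, 3, 5).
  b_1=2 ≤ 2
  b_2=3 ≤ 3
  b_3=3 ≤ 4
  b_4=5 ≤ 5
All bounds hold ⇒ YES

YES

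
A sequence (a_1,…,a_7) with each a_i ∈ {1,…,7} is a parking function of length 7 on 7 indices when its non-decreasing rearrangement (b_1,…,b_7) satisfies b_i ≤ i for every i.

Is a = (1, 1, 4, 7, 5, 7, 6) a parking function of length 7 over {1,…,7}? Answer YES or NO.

Sorted: b = (1, 1, 4, 5, 6, 7, 7).
  b_1=1 ≤ 1
  b_2=1 ≤ 2
  b_3=4 > 3
  fails at i=3 ⇒ NO

NO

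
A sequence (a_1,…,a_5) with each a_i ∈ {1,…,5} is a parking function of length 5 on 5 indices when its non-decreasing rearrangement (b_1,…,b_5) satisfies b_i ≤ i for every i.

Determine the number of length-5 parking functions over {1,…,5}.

1296

|PF| = (5−5+1)·(5+1)^(5−1) = 1·1296 = 1296 (Konheim–Weiss)
One tuple (1,2,1,2,1) → sorted (1,1,1,2,2): b_i ≤ i ∀i, a PF.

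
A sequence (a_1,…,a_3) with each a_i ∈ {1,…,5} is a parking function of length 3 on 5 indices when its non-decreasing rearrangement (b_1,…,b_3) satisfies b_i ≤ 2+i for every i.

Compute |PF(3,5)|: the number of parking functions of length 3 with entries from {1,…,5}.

|PF(3,5)| = (5−3+1)·(5+1)^(3−1) = 3 · 36 = 108 (Pollak)
One tuple (1,4,2) → sorted (1,2,4): b_i ≤ 2+i ∀i, a PF.

108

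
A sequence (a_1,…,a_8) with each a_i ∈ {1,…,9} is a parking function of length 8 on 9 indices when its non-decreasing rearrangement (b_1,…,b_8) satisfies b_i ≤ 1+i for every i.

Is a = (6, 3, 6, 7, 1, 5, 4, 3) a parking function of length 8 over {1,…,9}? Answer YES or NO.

YES

Order a: b = (1, 3, 3, 4, 5, 6, 6, 7).
  b_1=1 ≤ 2
  b_2=3 ≤ 3
  b_3=3 ≤ 4
  b_4=4 ≤ 5
  b_5=5 ≤ 6
  b_6=6 ≤ 7
  b_7=6 ≤ 8
  b_8=7 ≤ 9
All bounds hold ⇒ YES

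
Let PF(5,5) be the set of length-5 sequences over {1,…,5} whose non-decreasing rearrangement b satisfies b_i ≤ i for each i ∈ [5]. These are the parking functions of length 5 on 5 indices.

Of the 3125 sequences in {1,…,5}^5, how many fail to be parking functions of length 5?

1829

|PF(5,5)| = (6−5)·6^(5−1) = 1×1296 = 1296 (Konheim–Weiss)
Example (1,5,4,1,5) → sorted (1,1,4,5,5): b_3=4>3, not a PF.
Total 3125; non-PF = 3125−1296 = 1829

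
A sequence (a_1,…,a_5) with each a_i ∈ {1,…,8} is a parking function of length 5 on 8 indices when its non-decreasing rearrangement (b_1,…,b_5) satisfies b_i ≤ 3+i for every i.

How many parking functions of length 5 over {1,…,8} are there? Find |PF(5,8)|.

26244

|PF(5,8)| = (9−5)·9^(5−1) = 4 · 6561 = 26244 (Konheim–Weiss)
Check (4,5,3,6,5) → sorted (3,4,5,5,6): b_i ≤ 3+i ∀i, a PF.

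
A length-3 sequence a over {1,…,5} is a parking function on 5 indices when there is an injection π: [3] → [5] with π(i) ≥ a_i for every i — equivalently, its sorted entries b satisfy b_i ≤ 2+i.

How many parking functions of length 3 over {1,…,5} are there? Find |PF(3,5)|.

108

#PF = (5−3+1)·(5+1)^(3−1) = 3×36 = 108
E.g. (2,4,5) → sorted (2,4,5): b_i ≤ 2+i ∀i, a PF.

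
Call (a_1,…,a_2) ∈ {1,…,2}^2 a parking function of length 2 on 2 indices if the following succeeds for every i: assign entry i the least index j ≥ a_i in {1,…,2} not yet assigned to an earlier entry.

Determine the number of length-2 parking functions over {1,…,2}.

3

|PF(2,2)| = (2+1−2)·(2+1)^{2−1} = 1 · 3 = 3 (Pollak)
One tuple (1,1) → sorted (1,1): b_i ≤ i ∀i, a PF.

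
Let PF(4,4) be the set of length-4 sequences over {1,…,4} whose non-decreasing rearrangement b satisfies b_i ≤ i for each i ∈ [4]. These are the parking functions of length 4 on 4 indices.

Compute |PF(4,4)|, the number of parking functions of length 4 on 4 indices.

125

Count = (4−4+1)·(4+1)^(4−1) = 1 · 125 = 125 (Pollak)
One tuple (1,4,2,1) → sorted (1,1,2,4): b_i ≤ i ∀i, a PF.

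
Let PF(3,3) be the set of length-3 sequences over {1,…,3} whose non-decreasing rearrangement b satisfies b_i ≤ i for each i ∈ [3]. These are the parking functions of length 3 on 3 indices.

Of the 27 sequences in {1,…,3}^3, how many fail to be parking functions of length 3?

#PF = (4−3)·4^(3−1) = 1×16 = 16 (Konheim–Weiss)
Example (3,3,2) → sorted (2,3,3): b_1=2>1, not a PF.
Total 27; non-PF = 27−16 = 11

11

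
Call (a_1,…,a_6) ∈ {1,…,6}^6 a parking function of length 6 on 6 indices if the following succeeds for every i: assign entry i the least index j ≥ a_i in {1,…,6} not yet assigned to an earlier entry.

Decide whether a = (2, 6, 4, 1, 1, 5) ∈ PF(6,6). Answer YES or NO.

Order a: b = (1, 1, 2, 4, 5, 6).
  b_1=1 ≤ 1
  b_2=1 ≤ 2
  b_3=2 ≤ 3
  b_4=4 ≤ 4
  b_5=5 ≤ 5
  b_6=6 ≤ 6
All bounds hold ⇒ YES

YES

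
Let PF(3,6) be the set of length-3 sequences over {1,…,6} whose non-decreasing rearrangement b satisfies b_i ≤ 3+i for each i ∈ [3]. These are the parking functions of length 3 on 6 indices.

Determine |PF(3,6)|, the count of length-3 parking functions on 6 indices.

|PF| = (6−3+1)·(6+1)^(3−1) = 4×49 = 196 (Pollak)
One tuple (4,5,2) → sorted (2,4,5): b_i ≤ 3+i ∀i, a PF.

196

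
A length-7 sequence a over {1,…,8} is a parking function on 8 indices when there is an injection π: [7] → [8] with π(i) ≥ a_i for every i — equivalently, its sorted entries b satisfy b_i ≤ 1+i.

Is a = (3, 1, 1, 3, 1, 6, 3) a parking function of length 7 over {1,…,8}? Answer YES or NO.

YES

Sorted: b = (1, 1, 1, 3, 3, 3, 6).
  b_1=1 ≤ 2
  b_2=1 ≤ 3
  b_3=1 ≤ 4
  b_4=3 ≤ 5
  b_5=3 ≤ 6
  b_6=3 ≤ 7
  b_7=6 ≤ 8
All bounds hold ⇒ YES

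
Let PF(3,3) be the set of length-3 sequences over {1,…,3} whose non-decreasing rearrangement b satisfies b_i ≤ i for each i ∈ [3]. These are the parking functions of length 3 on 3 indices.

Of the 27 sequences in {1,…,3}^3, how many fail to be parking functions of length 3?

11

#PF = (4−3)·4^(3−1) = 1 · 16 = 16 (Pollak)
Check (2,3,2) → sorted (2,2,3): b_1=2>1, not a PF.
So 27 − 16 = 11 fail.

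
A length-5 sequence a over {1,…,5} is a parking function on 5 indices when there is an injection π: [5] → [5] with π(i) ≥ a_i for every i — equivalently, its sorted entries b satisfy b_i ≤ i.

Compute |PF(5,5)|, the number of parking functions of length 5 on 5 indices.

1296

#PF = 1·6^4 = 1·1296 = 1296 [KW]
One tuple (3,1,3,1,5) → sorted (1,1,3,3,5): b_i ≤ i ∀i, a PF.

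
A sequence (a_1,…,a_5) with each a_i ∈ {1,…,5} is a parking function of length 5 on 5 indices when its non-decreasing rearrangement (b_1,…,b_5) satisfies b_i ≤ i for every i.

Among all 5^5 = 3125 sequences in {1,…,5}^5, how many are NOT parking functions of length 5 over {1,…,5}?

1829

|PF| = (5−5+1)·(5+1)^(5−1) = 1×1296 = 1296
E.g. (3,3,5,3,5) → sorted (3,3,3,5,5): b_1=3>1, not a PF.
So 3125 − 1296 = 1829 fail.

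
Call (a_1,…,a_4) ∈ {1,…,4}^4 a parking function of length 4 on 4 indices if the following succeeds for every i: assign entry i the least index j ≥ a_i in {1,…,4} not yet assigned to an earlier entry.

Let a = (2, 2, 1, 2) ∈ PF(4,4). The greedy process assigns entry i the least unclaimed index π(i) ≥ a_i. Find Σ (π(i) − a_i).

Σπ = 10 ({1..4} each once); Σa = 2+2+1+2 = 7; disp = 10−7 = 3.

3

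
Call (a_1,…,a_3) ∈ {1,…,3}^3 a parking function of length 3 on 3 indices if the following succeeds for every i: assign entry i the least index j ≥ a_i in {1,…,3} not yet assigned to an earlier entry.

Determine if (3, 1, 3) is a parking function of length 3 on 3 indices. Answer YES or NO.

Sorted: b = (1, 3, 3).
  b_1=1 ≤ 1
  b_2=3 > 2
  fails at i=2 ⇒ NO

NO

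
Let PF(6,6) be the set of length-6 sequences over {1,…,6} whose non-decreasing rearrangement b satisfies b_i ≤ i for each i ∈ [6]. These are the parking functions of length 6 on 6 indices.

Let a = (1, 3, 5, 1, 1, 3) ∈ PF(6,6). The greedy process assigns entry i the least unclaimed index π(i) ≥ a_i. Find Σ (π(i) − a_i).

7

Σπ = 6·7/2 = 21 (π permutes [6]); Σa = 1+3+5+1+1+3 = 14; disp = 21−14 = 7.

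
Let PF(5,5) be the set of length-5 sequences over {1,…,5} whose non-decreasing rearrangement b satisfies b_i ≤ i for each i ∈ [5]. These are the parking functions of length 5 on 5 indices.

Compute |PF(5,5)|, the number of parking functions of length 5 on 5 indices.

|PF| = (5+1−5)·(5+1)^{5−1} = 1 · 1296 = 1296
E.g. (3,2,5,2,1) → sorted (1,2,2,3,5): b_i ≤ i ∀i, a PF.

1296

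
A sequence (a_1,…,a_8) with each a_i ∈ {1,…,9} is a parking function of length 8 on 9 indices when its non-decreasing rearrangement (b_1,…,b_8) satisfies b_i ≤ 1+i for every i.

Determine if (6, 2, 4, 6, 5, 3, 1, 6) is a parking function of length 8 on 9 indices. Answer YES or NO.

YES

Order a: b = (1, 2, 3, 4, 5, 6, 6, 6).
  b_1=1 ≤ 2
  b_2=2 ≤ 3
  b_3=3 ≤ 4
  b_4=4 ≤ 5
  b_5=5 ≤ 6
  b_6=6 ≤ 7
  b_7=6 ≤ 8
  b_8=6 ≤ 9
All bounds hold ⇒ YES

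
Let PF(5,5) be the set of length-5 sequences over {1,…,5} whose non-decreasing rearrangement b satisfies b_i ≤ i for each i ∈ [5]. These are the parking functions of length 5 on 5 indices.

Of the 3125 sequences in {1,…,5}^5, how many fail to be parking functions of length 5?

1829

Count = (5+1−5)·(5+1)^{5−1} = 1 · 1296 = 1296
Check (3,4,5,5,5) → sorted (3,4,5,5,5): b_1=3>1, not a PF.
5^5 − 1296 = 3125 − 1296 = 1829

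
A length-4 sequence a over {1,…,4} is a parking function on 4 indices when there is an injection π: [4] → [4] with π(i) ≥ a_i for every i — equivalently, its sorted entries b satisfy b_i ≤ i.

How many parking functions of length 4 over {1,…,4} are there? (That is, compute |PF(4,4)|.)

125

Count = (5−4)·5^(4−1) = 1×125 = 125 (Pollak)
E.g. (2,3,4,1) → sorted (1,2,3,4): b_i ≤ i ∀i, a PF.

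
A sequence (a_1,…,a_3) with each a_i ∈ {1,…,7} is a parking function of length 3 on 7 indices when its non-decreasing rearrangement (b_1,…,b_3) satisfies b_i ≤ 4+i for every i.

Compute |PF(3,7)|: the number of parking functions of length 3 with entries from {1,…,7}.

|PF(3,7)| = (7+1−3)·(7+1)^{3−1} = 5 · 64 = 320
E.g. (4,1,7) → sorted (1,4,7): b_i ≤ 4+i ∀i, a PF.

320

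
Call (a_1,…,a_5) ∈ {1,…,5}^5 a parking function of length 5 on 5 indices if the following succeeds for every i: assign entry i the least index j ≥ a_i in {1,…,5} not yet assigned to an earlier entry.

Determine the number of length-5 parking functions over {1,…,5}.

|PF| = (5−5+1)·(5+1)^(5−1) = 1×1296 = 1296
Check (1,1,5,2,2) → sorted (1,1,2,2,5): b_i ≤ i ∀i, a PF.

1296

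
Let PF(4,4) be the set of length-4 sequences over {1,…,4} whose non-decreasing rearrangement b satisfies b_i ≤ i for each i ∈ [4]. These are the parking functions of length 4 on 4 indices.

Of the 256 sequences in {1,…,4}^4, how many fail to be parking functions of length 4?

131

Count = 1·5^3 = 1 · 125 = 125 [KW]
Check (3,3,2,3) → sorted (2,3,3,3): b_1=2>1, not a PF.
So 256 − 125 = 131 fail.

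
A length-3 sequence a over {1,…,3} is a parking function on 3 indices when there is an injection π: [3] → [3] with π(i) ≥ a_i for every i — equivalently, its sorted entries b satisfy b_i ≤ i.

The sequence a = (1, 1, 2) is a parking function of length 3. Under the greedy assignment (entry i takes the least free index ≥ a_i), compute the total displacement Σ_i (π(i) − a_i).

Σπ = 6 ({1..3} each once); Σa = 1+1+2 = 4; disp = 6−4 = 2.

2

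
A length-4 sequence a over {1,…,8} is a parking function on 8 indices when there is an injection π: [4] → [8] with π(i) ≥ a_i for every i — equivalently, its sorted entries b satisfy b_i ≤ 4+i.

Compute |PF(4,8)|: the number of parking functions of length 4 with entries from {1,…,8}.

|PF| = (8+1−4)·(8+1)^{4−1} = 5 · 729 = 3645
Example (2,8,7,4) → sorted (2,4,7,8): b_i ≤ 4+i ∀i, a PF.

3645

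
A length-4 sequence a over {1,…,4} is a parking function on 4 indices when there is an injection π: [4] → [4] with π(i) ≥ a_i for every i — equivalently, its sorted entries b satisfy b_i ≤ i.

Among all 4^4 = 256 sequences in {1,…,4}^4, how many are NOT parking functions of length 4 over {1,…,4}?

131

#PF = (4+1−4)·(4+1)^{4−1} = 1×125 = 125
Check (2,2,4,4) → sorted (2,2,4,4): b_1=2>1, not a PF.
So 256 − 125 = 131 fail.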